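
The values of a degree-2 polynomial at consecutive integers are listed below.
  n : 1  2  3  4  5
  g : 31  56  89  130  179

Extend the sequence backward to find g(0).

14

First differences: 25  33  41  49
Second differences: 8  8  8
The second differences are constant at 8.
Work back: 25 − 8 = 17;  31 − 17 = 14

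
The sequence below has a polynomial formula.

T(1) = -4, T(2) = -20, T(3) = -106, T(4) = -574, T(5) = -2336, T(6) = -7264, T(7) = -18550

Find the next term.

-41066

First differences: -16 , -86 , -468 , -1762 , -4928 , -11286
Second differences: -70 , -382 , -1294 , -3166 , -6358
Third differences: -312 , -912 , -1872 , -3192
Fourth differences: -600 , -960 , -1320
Fifth differences: -360 , -360
Fifth differences constant at -360.
-1320 − 360 = -1680;  -3192 − 1680 = -4872;  -6358 − 4872 = -11230;  -11286 − 11230 = -22516;  -18550 − 22516 = -41066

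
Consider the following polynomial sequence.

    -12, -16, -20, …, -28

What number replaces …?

-24

Using the first 3 terms:
First differences: -4, -4
Constant first difference = -4.
Extend forward: -20 − 4 = -24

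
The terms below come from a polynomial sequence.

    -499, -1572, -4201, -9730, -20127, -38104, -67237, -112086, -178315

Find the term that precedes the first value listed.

-142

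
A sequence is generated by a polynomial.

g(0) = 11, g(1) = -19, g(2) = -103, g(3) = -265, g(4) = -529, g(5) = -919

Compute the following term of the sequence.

Δ: -30, -84, -162, -264, -390
Δ²: -54, -78, -102, -126
Δ³: -24, -24, -24
Constant third difference = -24, so extend:
-126 − 24 = -150;  -390 − 150 = -540;  -919 − 540 = -1459

-1459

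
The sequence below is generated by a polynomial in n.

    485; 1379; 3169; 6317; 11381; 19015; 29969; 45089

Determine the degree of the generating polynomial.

Δ: 894, 1790, 3148, 5064, 7634, 10954, 15120
Δ²: 896, 1358, 1916, 2570, 3320, 4166
Δ³: 462, 558, 654, 750, 846
Δ⁴: 96, 96, 96, 96
The fourth differences are constant, so the polynomial has degree 4.

4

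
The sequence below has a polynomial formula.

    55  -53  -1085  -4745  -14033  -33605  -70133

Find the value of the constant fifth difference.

-360

First differences: -108, -1032, -3660, -9288, -19572, -36528
Second differences: -924, -2628, -5628, -10284, -16956
Third differences: -1704, -3000, -4656, -6672
Fourth differences: -1296, -1656, -2016
Fifth differences: -360, -360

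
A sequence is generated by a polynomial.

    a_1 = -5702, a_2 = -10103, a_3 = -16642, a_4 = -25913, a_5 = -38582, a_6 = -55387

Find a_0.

-2917

First differences: -4401, -6539, -9271, -12669, -16805
Second differences: -2138, -2732, -3398, -4136
Third differences: -594, -666, -738
Fourth differences: -72, -72
The fourth differences are constant at -72.
Work back: -594 + 72 = -522;  -2138 + 522 = -1616;  -4401 + 1616 = -2785;  -5702 + 2785 = -2917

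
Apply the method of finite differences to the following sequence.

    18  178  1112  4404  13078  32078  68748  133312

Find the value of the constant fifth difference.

480

First differences: 160, 934, 3292, 8674, 19000, 36670, 64564
Second differences: 774, 2358, 5382, 10326, 17670, 27894
Third differences: 1584, 3024, 4944, 7344, 10224
Fourth differences: 1440, 1920, 2400, 2880
Fifth differences: 480, 480, 480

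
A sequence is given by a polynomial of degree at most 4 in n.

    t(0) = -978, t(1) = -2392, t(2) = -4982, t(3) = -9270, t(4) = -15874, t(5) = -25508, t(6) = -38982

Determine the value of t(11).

-199022

D1: -1414 , -2590 , -4288 , -6604 , -9634 , -13474
D2: -1176 , -1698 , -2316 , -3030 , -3840
D3: -522 , -618 , -714 , -810
D4: -96 , -96 , -96
The fourth differences are constant (-96).
-810 − 96 = -906;  -3840 − 906 = -4746;  -13474 − 4746 = -18220;  -38982 − 18220 = -57202
-906 − 96 = -1002;  -4746 − 1002 = -5748;  -18220 − 5748 = -23968;  -57202 − 23968 = -81170
-1002 − 96 = -1098;  -5748 − 1098 = -6846;  -23968 − 6846 = -30814;  -81170 − 30814 = -111984
-1098 − 96 = -1194;  -6846 − 1194 = -8040;  -30814 − 8040 = -38854;  -111984 − 38854 = -150838
-1194 − 96 = -1290;  -8040 − 1290 = -9330;  -38854 − 9330 = -48184;  -150838 − 48184 = -199022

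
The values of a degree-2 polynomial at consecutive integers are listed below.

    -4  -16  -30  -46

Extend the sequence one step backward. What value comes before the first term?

6

Δ: -12, -14, -16
Δ²: -2, -2
The second differences are constant at -2.
Work back: -12 + 2 = -10;  -4 + 10 = 6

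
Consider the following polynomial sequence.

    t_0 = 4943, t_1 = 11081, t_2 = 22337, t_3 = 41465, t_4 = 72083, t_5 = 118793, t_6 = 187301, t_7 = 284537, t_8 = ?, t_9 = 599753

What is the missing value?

418775

Using the first 8 terms:
D1: 6138  11256  19128  30618  46710  68508  97236
D2: 5118  7872  11490  16092  21798  28728
D3: 2754  3618  4602  5706  6930
D4: 864  984  1104  1224
D5: 120  120  120
Constant fifth difference = 120.
Extend forward: 1224 + 120 = 1344;  6930 + 1344 = 8274;  28728 + 8274 = 37002;  97236 + 37002 = 134238;  284537 + 134238 = 418775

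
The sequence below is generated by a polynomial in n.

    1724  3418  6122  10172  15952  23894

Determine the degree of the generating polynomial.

4

1694, 2704, 4050, 5780, 7942
1010, 1346, 1730, 2162
336, 384, 432
48, 48
The fourth differences are constant, so the polynomial has degree 4.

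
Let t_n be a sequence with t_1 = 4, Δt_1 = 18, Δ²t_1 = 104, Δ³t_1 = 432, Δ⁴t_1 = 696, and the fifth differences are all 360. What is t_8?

49354

Build the table forward from the leading diagonal:
Fifth differences: 360, 360, 360, 360, 360, 360, 360, 360
Fourth differences: 696, 1056, 1416, 1776, 2136, 2496, 2856, 3216
Third differences: 432, 1128, 2184, 3600, 5376, 7512, 10008, 12864
Second differences: 104, 536, 1664, 3848, 7448, 12824, 20336, 30344
First differences: 18, 122, 658, 2322, 6170, 13618, 26442, 46778
t: 4, 22, 144, 802, 3124, 9294, 22912, 49354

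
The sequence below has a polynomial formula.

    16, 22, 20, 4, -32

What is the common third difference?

-6

D1: 6, -2, -16, -36
D2: -8, -14, -20
D3: -6, -6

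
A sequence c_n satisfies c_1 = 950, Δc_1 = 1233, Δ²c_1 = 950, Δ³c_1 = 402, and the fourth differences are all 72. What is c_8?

46121

Build the table forward from the leading diagonal:
Fourth differences: 72  72  72  72  72  72  72  72
Third differences: 402  474  546  618  690  762  834  906
Second differences: 950  1352  1826  2372  2990  3680  4442  5276
First differences: 1233  2183  3535  5361  7733  10723  14403  18845
c: 950  2183  4366  7901  13262  20995  31718  46121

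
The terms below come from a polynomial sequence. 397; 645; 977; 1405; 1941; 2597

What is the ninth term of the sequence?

5405

Δ: 248  332  428  536  656
Δ²: 84  96  108  120
Δ³: 12  12  12
Third differences constant at 12.
120 + 12 = 132;  656 + 132 = 788;  2597 + 788 = 3385
132 + 12 = 144;  788 + 144 = 932;  3385 + 932 = 4317
144 + 12 = 156;  932 + 156 = 1088;  4317 + 1088 = 5405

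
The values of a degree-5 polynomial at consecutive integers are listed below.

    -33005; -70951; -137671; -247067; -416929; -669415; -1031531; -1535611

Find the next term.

First differences: -37946, -66720, -109396, -169862, -252486, -362116, -504080
Second differences: -28774, -42676, -60466, -82624, -109630, -141964
Third differences: -13902, -17790, -22158, -27006, -32334
Fourth differences: -3888, -4368, -4848, -5328
Fifth differences: -480, -480, -480
The fifth differences are constant (-480).
-5328 − 480 = -5808;  -32334 − 5808 = -38142;  -141964 − 38142 = -180106;  -504080 − 180106 = -684186;  -1535611 − 684186 = -2219797

-2219797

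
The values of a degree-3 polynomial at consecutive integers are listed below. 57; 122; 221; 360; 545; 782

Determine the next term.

1077

D1: 65, 99, 139, 185, 237
D2: 34, 40, 46, 52
D3: 6, 6, 6
Third differences constant at 6.
52 + 6 = 58;  237 + 58 = 295;  782 + 295 = 1077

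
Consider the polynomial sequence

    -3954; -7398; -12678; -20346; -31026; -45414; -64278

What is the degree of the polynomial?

First differences: -3444, -5280, -7668, -10680, -14388, -18864
Second differences: -1836, -2388, -3012, -3708, -4476
Third differences: -552, -624, -696, -768
Fourth differences: -72, -72, -72
The fourth differences are constant, so the polynomial has degree 4.

4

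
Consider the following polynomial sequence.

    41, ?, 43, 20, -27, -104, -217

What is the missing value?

Using the last 5 terms:
D1: -23, -47, -77, -113
D2: -24, -30, -36
D3: -6, -6
Constant third difference = -6.
Extend backward: -24 + 6 = -18;  -23 + 18 = -5;  43 + 5 = 48

48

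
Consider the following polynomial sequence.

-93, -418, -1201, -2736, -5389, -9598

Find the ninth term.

-325 , -783 , -1535 , -2653 , -4209
-458 , -752 , -1118 , -1556
-294 , -366 , -438
-72 , -72
Constant fourth difference = -72, so extend:
-438 − 72 = -510;  -1556 − 510 = -2066;  -4209 − 2066 = -6275;  -9598 − 6275 = -15873
-510 − 72 = -582;  -2066 − 582 = -2648;  -6275 − 2648 = -8923;  -15873 − 8923 = -24796
-582 − 72 = -654;  -2648 − 654 = -3302;  -8923 − 3302 = -12225;  -24796 − 12225 = -37021

-37021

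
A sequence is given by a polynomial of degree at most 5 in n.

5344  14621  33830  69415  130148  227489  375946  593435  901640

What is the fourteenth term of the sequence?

4871465

D1: 9277, 19209, 35585, 60733, 97341, 148457, 217489, 308205
D2: 9932, 16376, 25148, 36608, 51116, 69032, 90716
D3: 6444, 8772, 11460, 14508, 17916, 21684
D4: 2328, 2688, 3048, 3408, 3768
D5: 360, 360, 360, 360
The fifth differences are constant (360).
3768 + 360 = 4128;  21684 + 4128 = 25812;  90716 + 25812 = 116528;  308205 + 116528 = 424733;  901640 + 424733 = 1326373
4128 + 360 = 4488;  25812 + 4488 = 30300;  116528 + 30300 = 146828;  424733 + 146828 = 571561;  1326373 + 571561 = 1897934
4488 + 360 = 4848;  30300 + 4848 = 35148;  146828 + 35148 = 181976;  571561 + 181976 = 753537;  1897934 + 753537 = 2651471
4848 + 360 = 5208;  35148 + 5208 = 40356;  181976 + 40356 = 222332;  753537 + 222332 = 975869;  2651471 + 975869 = 3627340
5208 + 360 = 5568;  40356 + 5568 = 45924;  222332 + 45924 = 268256;  975869 + 268256 = 1244125;  3627340 + 1244125 = 4871465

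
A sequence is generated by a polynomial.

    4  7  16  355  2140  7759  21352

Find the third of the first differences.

339

Δ: 3, 9, 339, 1785, 5619, 13593
Δ²: 6, 330, 1446, 3834, 7974
Δ³: 324, 1116, 2388, 4140
Δ⁴: 792, 1272, 1752
Δ⁵: 480, 480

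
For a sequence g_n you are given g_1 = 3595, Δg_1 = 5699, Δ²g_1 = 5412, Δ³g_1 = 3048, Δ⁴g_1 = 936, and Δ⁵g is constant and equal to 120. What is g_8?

299100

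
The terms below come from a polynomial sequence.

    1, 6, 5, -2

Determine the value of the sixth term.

-34

First differences: 5, -1, -7
Second differences: -6, -6
Constant second difference = -6, so extend:
-7 − 6 = -13;  -2 − 13 = -15
-13 − 6 = -19;  -15 − 19 = -34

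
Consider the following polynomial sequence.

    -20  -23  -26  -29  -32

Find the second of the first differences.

D1: -3, -3, -3, -3

-3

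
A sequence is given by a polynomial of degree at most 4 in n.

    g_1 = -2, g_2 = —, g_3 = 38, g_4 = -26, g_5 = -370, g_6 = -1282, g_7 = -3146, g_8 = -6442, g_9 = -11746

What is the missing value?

14

Using the last 7 terms:
-64  -344  -912  -1864  -3296  -5304
-280  -568  -952  -1432  -2008
-288  -384  -480  -576
-96  -96  -96
Constant fourth difference = -96.
Extend backward: -288 + 96 = -192;  -280 + 192 = -88;  -64 + 88 = 24;  38 − 24 = 14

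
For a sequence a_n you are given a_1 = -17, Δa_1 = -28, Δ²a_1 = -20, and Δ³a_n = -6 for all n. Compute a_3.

Build the table forward from the leading diagonal:
Δ³: -6  -6  -6
Δ²: -20  -26  -32
Δ: -28  -48  -74
a: -17  -45  -93

-93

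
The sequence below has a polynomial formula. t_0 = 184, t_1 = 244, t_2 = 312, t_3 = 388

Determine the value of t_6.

664

First differences: 60 , 68 , 76
Second differences: 8 , 8
The second differences are constant (8).
76 + 8 = 84;  388 + 84 = 472
84 + 8 = 92;  472 + 92 = 564
92 + 8 = 100;  564 + 100 = 664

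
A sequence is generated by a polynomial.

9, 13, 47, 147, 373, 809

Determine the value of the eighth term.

Δ: 4 , 34 , 100 , 226 , 436
Δ²: 30 , 66 , 126 , 210
Δ³: 36 , 60 , 84
Δ⁴: 24 , 24
The fourth differences are constant (24).
84 + 24 = 108;  210 + 108 = 318;  436 + 318 = 754;  809 + 754 = 1563
108 + 24 = 132;  318 + 132 = 450;  754 + 450 = 1204;  1563 + 1204 = 2767

2767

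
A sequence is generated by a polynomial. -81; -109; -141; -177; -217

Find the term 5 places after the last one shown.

First differences: -28, -32, -36, -40
Second differences: -4, -4, -4
The second differences are constant (-4).
-40 − 4 = -44;  -217 − 44 = -261
-44 − 4 = -48;  -261 − 48 = -309
-48 − 4 = -52;  -309 − 52 = -361
-52 − 4 = -56;  -361 − 56 = -417
-56 − 4 = -60;  -417 − 60 = -477

-477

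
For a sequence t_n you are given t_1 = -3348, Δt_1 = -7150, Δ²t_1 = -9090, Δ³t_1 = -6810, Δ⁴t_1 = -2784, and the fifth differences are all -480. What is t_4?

Build the table forward from the leading diagonal:
Δ⁵: -480, -480, -480, -480
Δ⁴: -2784, -3264, -3744, -4224
Δ³: -6810, -9594, -12858, -16602
Δ²: -9090, -15900, -25494, -38352
Δ: -7150, -16240, -32140, -57634
t: -3348, -10498, -26738, -58878

-58878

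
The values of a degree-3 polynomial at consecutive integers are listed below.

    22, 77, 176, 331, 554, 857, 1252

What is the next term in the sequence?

Δ: 55  99  155  223  303  395
Δ²: 44  56  68  80  92
Δ³: 12  12  12  12
Third differences constant at 12.
92 + 12 = 104;  395 + 104 = 499;  1252 + 499 = 1751

1751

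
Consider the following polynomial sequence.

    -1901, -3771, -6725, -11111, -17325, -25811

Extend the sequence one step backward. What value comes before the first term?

First differences: -1870  -2954  -4386  -6214  -8486
Second differences: -1084  -1432  -1828  -2272
Third differences: -348  -396  -444
Fourth differences: -48  -48
The fourth differences are constant at -48.
Work back: -348 + 48 = -300;  -1084 + 300 = -784;  -1870 + 784 = -1086;  -1901 + 1086 = -815

-815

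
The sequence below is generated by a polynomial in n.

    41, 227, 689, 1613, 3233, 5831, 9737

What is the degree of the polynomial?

4

Δ: 186, 462, 924, 1620, 2598, 3906
Δ²: 276, 462, 696, 978, 1308
Δ³: 186, 234, 282, 330
Δ⁴: 48, 48, 48
The fourth differences are constant, so the polynomial has degree 4.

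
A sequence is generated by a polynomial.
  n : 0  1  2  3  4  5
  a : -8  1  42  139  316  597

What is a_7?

1567

D1: 9, 41, 97, 177, 281
D2: 32, 56, 80, 104
D3: 24, 24, 24
Third differences constant at 24.
104 + 24 = 128;  281 + 128 = 409;  597 + 409 = 1006
128 + 24 = 152;  409 + 152 = 561;  1006 + 561 = 1567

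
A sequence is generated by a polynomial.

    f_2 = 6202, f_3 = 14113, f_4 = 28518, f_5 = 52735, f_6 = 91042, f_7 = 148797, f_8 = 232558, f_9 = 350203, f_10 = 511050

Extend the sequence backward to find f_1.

D1: 7911  14405  24217  38307  57755  83761  117645  160847
D2: 6494  9812  14090  19448  26006  33884  43202
D3: 3318  4278  5358  6558  7878  9318
D4: 960  1080  1200  1320  1440
D5: 120  120  120  120
The fifth differences are constant at 120.
Work back: 960 − 120 = 840;  3318 − 840 = 2478;  6494 − 2478 = 4016;  7911 − 4016 = 3895;  6202 − 3895 = 2307

2307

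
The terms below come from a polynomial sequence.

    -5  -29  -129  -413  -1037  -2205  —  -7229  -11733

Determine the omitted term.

-4169

Using the first 6 terms:
-24  -100  -284  -624  -1168
-76  -184  -340  -544
-108  -156  -204
-48  -48
Constant fourth difference = -48.
Extend forward: -204 − 48 = -252;  -544 − 252 = -796;  -1168 − 796 = -1964;  -2205 − 1964 = -4169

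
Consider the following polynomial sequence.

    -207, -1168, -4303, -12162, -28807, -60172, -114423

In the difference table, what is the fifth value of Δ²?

-22886

First differences: -961, -3135, -7859, -16645, -31365, -54251
Second differences: -2174, -4724, -8786, -14720, -22886
Third differences: -2550, -4062, -5934, -8166
Fourth differences: -1512, -1872, -2232
Fifth differences: -360, -360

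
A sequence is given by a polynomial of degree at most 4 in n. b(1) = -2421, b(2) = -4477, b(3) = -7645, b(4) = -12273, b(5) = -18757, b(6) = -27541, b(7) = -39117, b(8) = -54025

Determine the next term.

-2056 , -3168 , -4628 , -6484 , -8784 , -11576 , -14908
-1112 , -1460 , -1856 , -2300 , -2792 , -3332
-348 , -396 , -444 , -492 , -540
-48 , -48 , -48 , -48
The fourth differences are constant (-48).
-540 − 48 = -588;  -3332 − 588 = -3920;  -14908 − 3920 = -18828;  -54025 − 18828 = -72853

-72853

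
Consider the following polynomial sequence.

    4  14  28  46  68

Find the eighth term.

158

Δ: 10 , 14 , 18 , 22
Δ²: 4 , 4 , 4
Constant second difference = 4, so extend:
22 + 4 = 26;  68 + 26 = 94
26 + 4 = 30;  94 + 30 = 124
30 + 4 = 34;  124 + 34 = 158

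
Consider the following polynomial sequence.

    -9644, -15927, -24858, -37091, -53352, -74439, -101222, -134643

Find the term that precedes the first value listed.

First differences: -6283, -8931, -12233, -16261, -21087, -26783, -33421
Second differences: -2648, -3302, -4028, -4826, -5696, -6638
Third differences: -654, -726, -798, -870, -942
Fourth differences: -72, -72, -72, -72
The fourth differences are constant at -72.
Work back: -654 + 72 = -582;  -2648 + 582 = -2066;  -6283 + 2066 = -4217;  -9644 + 4217 = -5427

-5427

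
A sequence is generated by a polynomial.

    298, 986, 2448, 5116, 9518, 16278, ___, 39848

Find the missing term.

Using the first 6 terms:
Δ: 688  1462  2668  4402  6760
Δ²: 774  1206  1734  2358
Δ³: 432  528  624
Δ⁴: 96  96
Constant fourth difference = 96.
Extend forward: 624 + 96 = 720;  2358 + 720 = 3078;  6760 + 3078 = 9838;  16278 + 9838 = 26116

26116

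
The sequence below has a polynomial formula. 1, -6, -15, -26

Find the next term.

-39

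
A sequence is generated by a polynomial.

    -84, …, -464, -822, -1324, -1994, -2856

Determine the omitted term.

Using the last 5 terms:
Δ: -358, -502, -670, -862
Δ²: -144, -168, -192
Δ³: -24, -24
Constant third difference = -24.
Extend backward: -144 + 24 = -120;  -358 + 120 = -238;  -464 + 238 = -226

-226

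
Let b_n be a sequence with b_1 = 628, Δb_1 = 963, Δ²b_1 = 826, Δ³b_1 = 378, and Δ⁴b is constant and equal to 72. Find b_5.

11020

Build the table forward from the leading diagonal:
Fourth differences: 72, 72, 72, 72, 72
Third differences: 378, 450, 522, 594, 666
Second differences: 826, 1204, 1654, 2176, 2770
First differences: 963, 1789, 2993, 4647, 6823
b: 628, 1591, 3380, 6373, 11020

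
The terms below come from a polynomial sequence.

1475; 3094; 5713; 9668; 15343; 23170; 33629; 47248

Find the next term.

D1: 1619 , 2619 , 3955 , 5675 , 7827 , 10459 , 13619
D2: 1000 , 1336 , 1720 , 2152 , 2632 , 3160
D3: 336 , 384 , 432 , 480 , 528
D4: 48 , 48 , 48 , 48
Fourth differences constant at 48.
528 + 48 = 576;  3160 + 576 = 3736;  13619 + 3736 = 17355;  47248 + 17355 = 64603

64603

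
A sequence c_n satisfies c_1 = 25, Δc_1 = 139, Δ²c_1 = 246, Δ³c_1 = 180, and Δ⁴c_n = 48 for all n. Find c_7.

8869

Build the table forward from the leading diagonal:
Fourth differences: 48, 48, 48, 48, 48, 48, 48
Third differences: 180, 228, 276, 324, 372, 420, 468
Second differences: 246, 426, 654, 930, 1254, 1626, 2046
First differences: 139, 385, 811, 1465, 2395, 3649, 5275
c: 25, 164, 549, 1360, 2825, 5220, 8869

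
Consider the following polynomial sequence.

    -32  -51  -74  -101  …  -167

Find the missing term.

Using the first 4 terms:
Δ: -19, -23, -27
Δ²: -4, -4
Constant second difference = -4.
Extend forward: -27 − 4 = -31;  -101 − 31 = -132

-132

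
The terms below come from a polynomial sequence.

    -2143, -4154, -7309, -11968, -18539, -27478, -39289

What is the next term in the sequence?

-54524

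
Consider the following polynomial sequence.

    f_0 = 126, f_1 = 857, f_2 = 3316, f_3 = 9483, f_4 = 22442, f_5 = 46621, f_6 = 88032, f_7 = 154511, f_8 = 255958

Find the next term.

404577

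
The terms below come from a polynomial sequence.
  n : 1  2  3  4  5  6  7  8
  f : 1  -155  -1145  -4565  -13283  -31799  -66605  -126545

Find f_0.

7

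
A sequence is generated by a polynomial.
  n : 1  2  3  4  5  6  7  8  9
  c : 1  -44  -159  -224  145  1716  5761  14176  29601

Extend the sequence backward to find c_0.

First differences: -45, -115, -65, 369, 1571, 4045, 8415, 15425
Second differences: -70, 50, 434, 1202, 2474, 4370, 7010
Third differences: 120, 384, 768, 1272, 1896, 2640
Fourth differences: 264, 384, 504, 624, 744
Fifth differences: 120, 120, 120, 120
The fifth differences are constant at 120.
Work back: 264 − 120 = 144;  120 − 144 = -24;  -70 + 24 = -46;  -45 + 46 = 1;  1 − 1 = 0

0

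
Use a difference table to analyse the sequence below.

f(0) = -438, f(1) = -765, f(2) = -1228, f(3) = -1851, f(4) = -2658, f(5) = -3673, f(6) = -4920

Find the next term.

-6423

Δ: -327  -463  -623  -807  -1015  -1247
Δ²: -136  -160  -184  -208  -232
Δ³: -24  -24  -24  -24
Constant third difference = -24, so extend:
-232 − 24 = -256;  -1247 − 256 = -1503;  -4920 − 1503 = -6423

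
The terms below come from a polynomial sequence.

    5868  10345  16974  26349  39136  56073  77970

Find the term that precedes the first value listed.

4477, 6629, 9375, 12787, 16937, 21897
2152, 2746, 3412, 4150, 4960
594, 666, 738, 810
72, 72, 72
The fourth differences are constant at 72.
Work back: 594 − 72 = 522;  2152 − 522 = 1630;  4477 − 1630 = 2847;  5868 − 2847 = 3021

3021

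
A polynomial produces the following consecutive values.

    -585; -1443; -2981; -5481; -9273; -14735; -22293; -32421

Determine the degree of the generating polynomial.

-858, -1538, -2500, -3792, -5462, -7558, -10128
-680, -962, -1292, -1670, -2096, -2570
-282, -330, -378, -426, -474
-48, -48, -48, -48
The fourth differences are constant, so the polynomial has degree 4.

4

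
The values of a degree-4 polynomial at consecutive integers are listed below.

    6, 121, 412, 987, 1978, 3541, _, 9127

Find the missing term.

5856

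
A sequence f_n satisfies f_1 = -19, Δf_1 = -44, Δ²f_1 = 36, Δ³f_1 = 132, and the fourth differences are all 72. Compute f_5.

621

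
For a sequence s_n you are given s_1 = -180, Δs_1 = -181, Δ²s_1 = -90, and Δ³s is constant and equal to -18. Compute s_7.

-2976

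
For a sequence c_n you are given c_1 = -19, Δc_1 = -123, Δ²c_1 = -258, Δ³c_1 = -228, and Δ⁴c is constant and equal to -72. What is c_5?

Build the table forward from the leading diagonal:
Fourth differences: -72  -72  -72  -72  -72
Third differences: -228  -300  -372  -444  -516
Second differences: -258  -486  -786  -1158  -1602
First differences: -123  -381  -867  -1653  -2811
c: -19  -142  -523  -1390  -3043

-3043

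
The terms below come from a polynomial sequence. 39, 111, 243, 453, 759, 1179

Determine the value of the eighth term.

72 , 132 , 210 , 306 , 420
60 , 78 , 96 , 114
18 , 18 , 18
The third differences are constant (18).
114 + 18 = 132;  420 + 132 = 552;  1179 + 552 = 1731
132 + 18 = 150;  552 + 150 = 702;  1731 + 702 = 2433

2433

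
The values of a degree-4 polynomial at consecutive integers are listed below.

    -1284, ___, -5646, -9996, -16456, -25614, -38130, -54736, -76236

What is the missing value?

Using the last 7 terms:
D1: -4350, -6460, -9158, -12516, -16606, -21500
D2: -2110, -2698, -3358, -4090, -4894
D3: -588, -660, -732, -804
D4: -72, -72, -72
Constant fourth difference = -72.
Extend backward: -588 + 72 = -516;  -2110 + 516 = -1594;  -4350 + 1594 = -2756;  -5646 + 2756 = -2890

-2890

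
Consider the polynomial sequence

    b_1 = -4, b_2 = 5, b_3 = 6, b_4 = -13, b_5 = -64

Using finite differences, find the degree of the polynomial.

9, 1, -19, -51
-8, -20, -32
-12, -12
The third differences are constant, so the polynomial has degree 3.

3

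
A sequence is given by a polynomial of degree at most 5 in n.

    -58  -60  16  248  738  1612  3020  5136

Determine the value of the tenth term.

D1: -2, 76, 232, 490, 874, 1408, 2116
D2: 78, 156, 258, 384, 534, 708
D3: 78, 102, 126, 150, 174
D4: 24, 24, 24, 24
The fourth differences are constant (24).
174 + 24 = 198;  708 + 198 = 906;  2116 + 906 = 3022;  5136 + 3022 = 8158
198 + 24 = 222;  906 + 222 = 1128;  3022 + 1128 = 4150;  8158 + 4150 = 12308

12308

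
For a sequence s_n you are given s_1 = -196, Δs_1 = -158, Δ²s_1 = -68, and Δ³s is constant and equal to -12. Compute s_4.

Build the table forward from the leading diagonal:
Δ³: -12, -12, -12, -12
Δ²: -68, -80, -92, -104
Δ: -158, -226, -306, -398
s: -196, -354, -580, -886

-886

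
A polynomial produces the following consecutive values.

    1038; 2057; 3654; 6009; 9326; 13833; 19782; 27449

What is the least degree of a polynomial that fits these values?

1019, 1597, 2355, 3317, 4507, 5949, 7667
578, 758, 962, 1190, 1442, 1718
180, 204, 228, 252, 276
24, 24, 24, 24
The fourth differences are constant, so the polynomial has degree 4.

4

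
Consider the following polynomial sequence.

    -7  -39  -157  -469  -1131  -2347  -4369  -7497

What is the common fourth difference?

First differences: -32, -118, -312, -662, -1216, -2022, -3128
Second differences: -86, -194, -350, -554, -806, -1106
Third differences: -108, -156, -204, -252, -300
Fourth differences: -48, -48, -48, -48

-48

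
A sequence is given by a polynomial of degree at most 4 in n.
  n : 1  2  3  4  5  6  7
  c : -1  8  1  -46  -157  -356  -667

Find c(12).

D1: 9, -7, -47, -111, -199, -311
D2: -16, -40, -64, -88, -112
D3: -24, -24, -24, -24
Constant third difference = -24, so extend:
-112 − 24 = -136;  -311 − 136 = -447;  -667 − 447 = -1114
-136 − 24 = -160;  -447 − 160 = -607;  -1114 − 607 = -1721
-160 − 24 = -184;  -607 − 184 = -791;  -1721 − 791 = -2512
-184 − 24 = -208;  -791 − 208 = -999;  -2512 − 999 = -3511
-208 − 24 = -232;  -999 − 232 = -1231;  -3511 − 1231 = -4742

-4742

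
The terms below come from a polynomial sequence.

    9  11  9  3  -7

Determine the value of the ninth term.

D1: 2  -2  -6  -10
D2: -4  -4  -4
The second differences are constant (-4).
-10 − 4 = -14;  -7 − 14 = -21
-14 − 4 = -18;  -21 − 18 = -39
-18 − 4 = -22;  -39 − 22 = -61
-22 − 4 = -26;  -61 − 26 = -87

-87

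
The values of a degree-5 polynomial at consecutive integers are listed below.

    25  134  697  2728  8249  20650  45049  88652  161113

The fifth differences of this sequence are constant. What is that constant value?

360

D1: 109, 563, 2031, 5521, 12401, 24399, 43603, 72461
D2: 454, 1468, 3490, 6880, 11998, 19204, 28858
D3: 1014, 2022, 3390, 5118, 7206, 9654
D4: 1008, 1368, 1728, 2088, 2448
D5: 360, 360, 360, 360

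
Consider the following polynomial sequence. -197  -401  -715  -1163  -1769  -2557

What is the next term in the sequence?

Δ: -204  -314  -448  -606  -788
Δ²: -110  -134  -158  -182
Δ³: -24  -24  -24
The third differences are constant (-24).
-182 − 24 = -206;  -788 − 206 = -994;  -2557 − 994 = -3551

-3551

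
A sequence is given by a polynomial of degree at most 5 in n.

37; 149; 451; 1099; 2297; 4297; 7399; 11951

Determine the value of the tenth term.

Δ: 112, 302, 648, 1198, 2000, 3102, 4552
Δ²: 190, 346, 550, 802, 1102, 1450
Δ³: 156, 204, 252, 300, 348
Δ⁴: 48, 48, 48, 48
Constant fourth difference = 48, so extend:
348 + 48 = 396;  1450 + 396 = 1846;  4552 + 1846 = 6398;  11951 + 6398 = 18349
396 + 48 = 444;  1846 + 444 = 2290;  6398 + 2290 = 8688;  18349 + 8688 = 27037

27037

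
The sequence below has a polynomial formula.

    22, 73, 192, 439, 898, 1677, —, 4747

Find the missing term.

2908

Using the first 6 terms:
Δ: 51, 119, 247, 459, 779
Δ²: 68, 128, 212, 320
Δ³: 60, 84, 108
Δ⁴: 24, 24
Constant fourth difference = 24.
Extend forward: 108 + 24 = 132;  320 + 132 = 452;  779 + 452 = 1231;  1677 + 1231 = 2908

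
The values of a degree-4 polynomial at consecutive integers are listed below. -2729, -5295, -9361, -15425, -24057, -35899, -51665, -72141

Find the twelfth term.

-2566 , -4066 , -6064 , -8632 , -11842 , -15766 , -20476
-1500 , -1998 , -2568 , -3210 , -3924 , -4710
-498 , -570 , -642 , -714 , -786
-72 , -72 , -72 , -72
Constant fourth difference = -72, so extend:
-786 − 72 = -858;  -4710 − 858 = -5568;  -20476 − 5568 = -26044;  -72141 − 26044 = -98185
-858 − 72 = -930;  -5568 − 930 = -6498;  -26044 − 6498 = -32542;  -98185 − 32542 = -130727
-930 − 72 = -1002;  -6498 − 1002 = -7500;  -32542 − 7500 = -40042;  -130727 − 40042 = -170769
-1002 − 72 = -1074;  -7500 − 1074 = -8574;  -40042 − 8574 = -48616;  -170769 − 48616 = -219385

-219385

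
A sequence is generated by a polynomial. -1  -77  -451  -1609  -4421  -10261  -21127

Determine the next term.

-76, -374, -1158, -2812, -5840, -10866
-298, -784, -1654, -3028, -5026
-486, -870, -1374, -1998
-384, -504, -624
-120, -120
Fifth differences constant at -120.
-624 − 120 = -744;  -1998 − 744 = -2742;  -5026 − 2742 = -7768;  -10866 − 7768 = -18634;  -21127 − 18634 = -39761

-39761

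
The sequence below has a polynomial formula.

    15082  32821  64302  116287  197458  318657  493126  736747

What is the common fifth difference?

Δ: 17739, 31481, 51985, 81171, 121199, 174469, 243621
Δ²: 13742, 20504, 29186, 40028, 53270, 69152
Δ³: 6762, 8682, 10842, 13242, 15882
Δ⁴: 1920, 2160, 2400, 2640
Δ⁵: 240, 240, 240

240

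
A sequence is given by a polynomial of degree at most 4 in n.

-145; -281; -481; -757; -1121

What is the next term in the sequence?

Δ: -136, -200, -276, -364
Δ²: -64, -76, -88
Δ³: -12, -12
Third differences constant at -12.
-88 − 12 = -100;  -364 − 100 = -464;  -1121 − 464 = -1585

-1585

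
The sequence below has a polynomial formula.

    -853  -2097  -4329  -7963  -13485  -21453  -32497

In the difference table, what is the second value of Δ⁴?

-72

First differences: -1244, -2232, -3634, -5522, -7968, -11044
Second differences: -988, -1402, -1888, -2446, -3076
Third differences: -414, -486, -558, -630
Fourth differences: -72, -72, -72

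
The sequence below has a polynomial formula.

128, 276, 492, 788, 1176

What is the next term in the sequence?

1668

Δ: 148, 216, 296, 388
Δ²: 68, 80, 92
Δ³: 12, 12
Constant third difference = 12, so extend:
92 + 12 = 104;  388 + 104 = 492;  1176 + 492 = 1668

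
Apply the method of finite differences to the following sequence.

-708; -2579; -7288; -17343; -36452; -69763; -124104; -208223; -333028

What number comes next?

-511827

-1871, -4709, -10055, -19109, -33311, -54341, -84119, -124805
-2838, -5346, -9054, -14202, -21030, -29778, -40686
-2508, -3708, -5148, -6828, -8748, -10908
-1200, -1440, -1680, -1920, -2160
-240, -240, -240, -240
The fifth differences are constant (-240).
-2160 − 240 = -2400;  -10908 − 2400 = -13308;  -40686 − 13308 = -53994;  -124805 − 53994 = -178799;  -333028 − 178799 = -511827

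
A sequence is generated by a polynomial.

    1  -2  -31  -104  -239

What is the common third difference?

-18

First differences: -3, -29, -73, -135
Second differences: -26, -44, -62
Third differences: -18, -18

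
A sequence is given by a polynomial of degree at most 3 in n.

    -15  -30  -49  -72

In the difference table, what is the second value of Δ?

D1: -15, -19, -23
D2: -4, -4

-19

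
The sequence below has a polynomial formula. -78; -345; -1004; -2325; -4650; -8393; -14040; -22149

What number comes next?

-267  -659  -1321  -2325  -3743  -5647  -8109
-392  -662  -1004  -1418  -1904  -2462
-270  -342  -414  -486  -558
-72  -72  -72  -72
Constant fourth difference = -72, so extend:
-558 − 72 = -630;  -2462 − 630 = -3092;  -8109 − 3092 = -11201;  -22149 − 11201 = -33350

-33350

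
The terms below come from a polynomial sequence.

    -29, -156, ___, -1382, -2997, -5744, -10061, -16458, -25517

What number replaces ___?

-533

Using the last 6 terms:
First differences: -1615  -2747  -4317  -6397  -9059
Second differences: -1132  -1570  -2080  -2662
Third differences: -438  -510  -582
Fourth differences: -72  -72
Constant fourth difference = -72.
Extend backward: -438 + 72 = -366;  -1132 + 366 = -766;  -1615 + 766 = -849;  -1382 + 849 = -533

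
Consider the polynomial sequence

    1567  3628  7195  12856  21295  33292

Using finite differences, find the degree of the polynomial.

4

2061, 3567, 5661, 8439, 11997
1506, 2094, 2778, 3558
588, 684, 780
96, 96
The fourth differences are constant, so the polynomial has degree 4.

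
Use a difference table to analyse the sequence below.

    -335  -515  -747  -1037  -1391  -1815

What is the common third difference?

-6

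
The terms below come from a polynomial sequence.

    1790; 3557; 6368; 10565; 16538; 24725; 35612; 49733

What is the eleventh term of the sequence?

117560

D1: 1767  2811  4197  5973  8187  10887  14121
D2: 1044  1386  1776  2214  2700  3234
D3: 342  390  438  486  534
D4: 48  48  48  48
Constant fourth difference = 48, so extend:
534 + 48 = 582;  3234 + 582 = 3816;  14121 + 3816 = 17937;  49733 + 17937 = 67670
582 + 48 = 630;  3816 + 630 = 4446;  17937 + 4446 = 22383;  67670 + 22383 = 90053
630 + 48 = 678;  4446 + 678 = 5124;  22383 + 5124 = 27507;  90053 + 27507 = 117560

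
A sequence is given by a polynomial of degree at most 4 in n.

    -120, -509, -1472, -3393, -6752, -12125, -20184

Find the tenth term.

-68637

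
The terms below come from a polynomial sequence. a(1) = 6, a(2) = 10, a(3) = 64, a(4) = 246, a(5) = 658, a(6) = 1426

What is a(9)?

Δ: 4  54  182  412  768
Δ²: 50  128  230  356
Δ³: 78  102  126
Δ⁴: 24  24
Constant fourth difference = 24, so extend:
126 + 24 = 150;  356 + 150 = 506;  768 + 506 = 1274;  1426 + 1274 = 2700
150 + 24 = 174;  506 + 174 = 680;  1274 + 680 = 1954;  2700 + 1954 = 4654
174 + 24 = 198;  680 + 198 = 878;  1954 + 878 = 2832;  4654 + 2832 = 7486

7486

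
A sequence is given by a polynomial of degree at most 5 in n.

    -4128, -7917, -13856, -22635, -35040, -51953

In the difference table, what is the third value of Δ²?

-3626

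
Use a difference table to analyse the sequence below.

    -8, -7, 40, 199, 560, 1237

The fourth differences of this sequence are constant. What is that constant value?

24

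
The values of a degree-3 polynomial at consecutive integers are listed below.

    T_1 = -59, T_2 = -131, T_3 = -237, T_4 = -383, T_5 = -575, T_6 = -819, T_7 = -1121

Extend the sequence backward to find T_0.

-15

Δ: -72, -106, -146, -192, -244, -302
Δ²: -34, -40, -46, -52, -58
Δ³: -6, -6, -6, -6
The third differences are constant at -6.
Work back: -34 + 6 = -28;  -72 + 28 = -44;  -59 + 44 = -15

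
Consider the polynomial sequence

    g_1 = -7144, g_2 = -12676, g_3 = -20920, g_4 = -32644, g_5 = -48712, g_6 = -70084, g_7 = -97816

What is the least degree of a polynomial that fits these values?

Δ: -5532, -8244, -11724, -16068, -21372, -27732
Δ²: -2712, -3480, -4344, -5304, -6360
Δ³: -768, -864, -960, -1056
Δ⁴: -96, -96, -96
The fourth differences are constant, so the polynomial has degree 4.

4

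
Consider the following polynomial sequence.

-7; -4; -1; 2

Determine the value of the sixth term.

8

First differences: 3  3  3
Constant first difference = 3, so extend:
2 + 3 = 5
5 + 3 = 8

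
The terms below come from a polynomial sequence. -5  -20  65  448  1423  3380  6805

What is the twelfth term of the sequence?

69680

D1: -15, 85, 383, 975, 1957, 3425
D2: 100, 298, 592, 982, 1468
D3: 198, 294, 390, 486
D4: 96, 96, 96
The fourth differences are constant (96).
486 + 96 = 582;  1468 + 582 = 2050;  3425 + 2050 = 5475;  6805 + 5475 = 12280
582 + 96 = 678;  2050 + 678 = 2728;  5475 + 2728 = 8203;  12280 + 8203 = 20483
678 + 96 = 774;  2728 + 774 = 3502;  8203 + 3502 = 11705;  20483 + 11705 = 32188
774 + 96 = 870;  3502 + 870 = 4372;  11705 + 4372 = 16077;  32188 + 16077 = 48265
870 + 96 = 966;  4372 + 966 = 5338;  16077 + 5338 = 21415;  48265 + 21415 = 69680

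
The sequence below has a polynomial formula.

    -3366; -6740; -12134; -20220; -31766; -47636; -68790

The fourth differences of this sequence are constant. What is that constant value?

-96

D1: -3374, -5394, -8086, -11546, -15870, -21154
D2: -2020, -2692, -3460, -4324, -5284
D3: -672, -768, -864, -960
D4: -96, -96, -96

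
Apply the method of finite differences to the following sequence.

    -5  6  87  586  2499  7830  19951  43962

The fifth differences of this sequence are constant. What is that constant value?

Δ: 11, 81, 499, 1913, 5331, 12121, 24011
Δ²: 70, 418, 1414, 3418, 6790, 11890
Δ³: 348, 996, 2004, 3372, 5100
Δ⁴: 648, 1008, 1368, 1728
Δ⁵: 360, 360, 360

360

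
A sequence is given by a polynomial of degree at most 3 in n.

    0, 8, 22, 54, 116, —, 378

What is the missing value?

Using the first 5 terms:
First differences: 8, 14, 32, 62
Second differences: 6, 18, 30
Third differences: 12, 12
Constant third difference = 12.
Extend forward: 30 + 12 = 42;  62 + 42 = 104;  116 + 104 = 220

220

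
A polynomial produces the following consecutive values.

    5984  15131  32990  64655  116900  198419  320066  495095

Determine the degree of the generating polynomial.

First differences: 9147, 17859, 31665, 52245, 81519, 121647, 175029
Second differences: 8712, 13806, 20580, 29274, 40128, 53382
Third differences: 5094, 6774, 8694, 10854, 13254
Fourth differences: 1680, 1920, 2160, 2400
Fifth differences: 240, 240, 240
The fifth differences are constant, so the polynomial has degree 5.

5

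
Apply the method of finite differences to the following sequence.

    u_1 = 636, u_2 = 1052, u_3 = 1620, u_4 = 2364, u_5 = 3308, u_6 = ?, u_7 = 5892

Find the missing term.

4476

Using the first 5 terms:
First differences: 416, 568, 744, 944
Second differences: 152, 176, 200
Third differences: 24, 24
Constant third difference = 24.
Extend forward: 200 + 24 = 224;  944 + 224 = 1168;  3308 + 1168 = 4476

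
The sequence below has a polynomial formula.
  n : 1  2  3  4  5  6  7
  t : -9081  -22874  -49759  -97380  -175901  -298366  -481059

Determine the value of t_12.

-13793, -26885, -47621, -78521, -122465, -182693
-13092, -20736, -30900, -43944, -60228
-7644, -10164, -13044, -16284
-2520, -2880, -3240
-360, -360
The fifth differences are constant (-360).
-3240 − 360 = -3600;  -16284 − 3600 = -19884;  -60228 − 19884 = -80112;  -182693 − 80112 = -262805;  -481059 − 262805 = -743864
-3600 − 360 = -3960;  -19884 − 3960 = -23844;  -80112 − 23844 = -103956;  -262805 − 103956 = -366761;  -743864 − 366761 = -1110625
-3960 − 360 = -4320;  -23844 − 4320 = -28164;  -103956 − 28164 = -132120;  -366761 − 132120 = -498881;  -1110625 − 498881 = -1609506
-4320 − 360 = -4680;  -28164 − 4680 = -32844;  -132120 − 32844 = -164964;  -498881 − 164964 = -663845;  -1609506 − 663845 = -2273351
-4680 − 360 = -5040;  -32844 − 5040 = -37884;  -164964 − 37884 = -202848;  -663845 − 202848 = -866693;  -2273351 − 866693 = -3140044

-3140044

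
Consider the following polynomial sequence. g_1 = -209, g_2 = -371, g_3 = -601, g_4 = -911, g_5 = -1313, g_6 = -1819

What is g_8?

-3191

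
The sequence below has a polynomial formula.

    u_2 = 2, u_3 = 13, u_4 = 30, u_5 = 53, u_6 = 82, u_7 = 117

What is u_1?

D1: 11  17  23  29  35
D2: 6  6  6  6
The second differences are constant at 6.
Work back: 11 − 6 = 5;  2 − 5 = -3

-3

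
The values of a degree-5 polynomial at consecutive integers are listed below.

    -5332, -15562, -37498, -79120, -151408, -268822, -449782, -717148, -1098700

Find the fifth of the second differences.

-63546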